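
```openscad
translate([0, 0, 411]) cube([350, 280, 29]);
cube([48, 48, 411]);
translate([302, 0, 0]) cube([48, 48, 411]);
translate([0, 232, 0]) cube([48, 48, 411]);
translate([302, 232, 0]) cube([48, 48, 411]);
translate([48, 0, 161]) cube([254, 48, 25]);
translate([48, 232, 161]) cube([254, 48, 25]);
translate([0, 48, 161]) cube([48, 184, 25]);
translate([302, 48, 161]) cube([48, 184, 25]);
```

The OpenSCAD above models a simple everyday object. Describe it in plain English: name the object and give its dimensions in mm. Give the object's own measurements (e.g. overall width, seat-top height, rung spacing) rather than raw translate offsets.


A simple wooden stool: a rectangular seat 350 mm (x) by 280 mm (y), 29 mm thick, top face at z = 440 mm, on four square legs, each 48×48 mm in cross-section. The legs rest on z = 0, each flush with a corner of the seat. Four stretchers, 48 mm wide and 25 mm tall, connect adjacent legs with their undersides at z = 161 mm, each running between the inner faces of the legs it joins and aligned with the legs' outer faces on the other axis.


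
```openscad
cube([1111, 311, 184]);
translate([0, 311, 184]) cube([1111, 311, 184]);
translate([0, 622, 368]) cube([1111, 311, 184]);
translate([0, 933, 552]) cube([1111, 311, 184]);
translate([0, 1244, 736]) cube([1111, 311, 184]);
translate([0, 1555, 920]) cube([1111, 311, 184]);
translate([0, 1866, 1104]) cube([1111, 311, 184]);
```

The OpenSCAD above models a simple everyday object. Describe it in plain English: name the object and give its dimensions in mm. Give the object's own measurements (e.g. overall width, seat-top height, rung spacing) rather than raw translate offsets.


A straight staircase of 7 solid steps. Each step is 1111 mm wide (x), 311 mm deep (y, the going) and 184 mm tall (the rise). The first step rests on the floor; each subsequent step sits one going further in +y and one rise higher in +z, directly behind and above the previous step with no overlap.


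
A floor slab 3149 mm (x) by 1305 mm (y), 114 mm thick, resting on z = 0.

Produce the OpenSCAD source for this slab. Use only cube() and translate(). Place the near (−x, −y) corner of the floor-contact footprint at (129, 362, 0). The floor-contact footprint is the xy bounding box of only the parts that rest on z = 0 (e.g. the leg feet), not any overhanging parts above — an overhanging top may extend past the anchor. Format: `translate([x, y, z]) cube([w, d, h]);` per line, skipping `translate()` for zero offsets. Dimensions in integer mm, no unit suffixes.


translate([129, 362, 0]) cube([3149, 1305, 114]);


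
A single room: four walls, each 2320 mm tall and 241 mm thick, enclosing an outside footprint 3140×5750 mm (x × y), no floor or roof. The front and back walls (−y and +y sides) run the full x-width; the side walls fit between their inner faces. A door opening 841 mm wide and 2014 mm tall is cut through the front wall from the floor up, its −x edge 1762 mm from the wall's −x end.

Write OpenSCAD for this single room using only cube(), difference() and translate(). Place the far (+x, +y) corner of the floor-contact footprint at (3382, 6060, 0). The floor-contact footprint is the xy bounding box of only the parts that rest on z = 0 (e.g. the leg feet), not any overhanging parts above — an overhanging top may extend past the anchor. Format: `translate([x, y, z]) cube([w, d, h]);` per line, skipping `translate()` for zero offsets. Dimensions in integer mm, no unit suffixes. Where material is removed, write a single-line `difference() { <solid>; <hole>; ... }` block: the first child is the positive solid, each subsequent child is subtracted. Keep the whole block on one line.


difference() { translate([242, 310, 0]) cube([3140, 241, 2320]); translate([2004, 310, 0]) cube([841, 241, 2014]); }
translate([242, 5819, 0]) cube([3140, 241, 2320]);
translate([242, 551, 0]) cube([241, 5268, 2320]);
translate([3141, 551, 0]) cube([241, 5268, 2320]);


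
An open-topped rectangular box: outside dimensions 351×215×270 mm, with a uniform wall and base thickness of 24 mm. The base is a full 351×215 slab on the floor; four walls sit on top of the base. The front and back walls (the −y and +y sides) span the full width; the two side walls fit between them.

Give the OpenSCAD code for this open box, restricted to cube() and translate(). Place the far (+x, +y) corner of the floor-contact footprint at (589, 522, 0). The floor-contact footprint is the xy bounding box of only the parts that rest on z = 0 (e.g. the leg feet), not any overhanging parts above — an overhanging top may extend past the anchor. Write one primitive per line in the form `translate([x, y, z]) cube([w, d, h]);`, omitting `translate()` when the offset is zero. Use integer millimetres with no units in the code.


translate([238, 307, 0]) cube([351, 215, 24]);
translate([238, 307, 24]) cube([351, 24, 246]);
translate([238, 498, 24]) cube([351, 24, 246]);
translate([238, 331, 24]) cube([24, 167, 246]);
translate([565, 331, 24]) cube([24, 167, 246]);


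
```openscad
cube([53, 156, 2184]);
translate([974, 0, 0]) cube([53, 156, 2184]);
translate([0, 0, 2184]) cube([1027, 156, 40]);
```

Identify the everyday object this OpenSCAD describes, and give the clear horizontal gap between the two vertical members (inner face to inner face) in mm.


A door frame. The clear opening width is 921 mm.

Two 2184 mm tall posts with a header on top — a door frame. The left jamb is 53 mm wide at x = 0; the right jamb starts at x = 974. The clear opening is 974 − 53 = 921 mm.


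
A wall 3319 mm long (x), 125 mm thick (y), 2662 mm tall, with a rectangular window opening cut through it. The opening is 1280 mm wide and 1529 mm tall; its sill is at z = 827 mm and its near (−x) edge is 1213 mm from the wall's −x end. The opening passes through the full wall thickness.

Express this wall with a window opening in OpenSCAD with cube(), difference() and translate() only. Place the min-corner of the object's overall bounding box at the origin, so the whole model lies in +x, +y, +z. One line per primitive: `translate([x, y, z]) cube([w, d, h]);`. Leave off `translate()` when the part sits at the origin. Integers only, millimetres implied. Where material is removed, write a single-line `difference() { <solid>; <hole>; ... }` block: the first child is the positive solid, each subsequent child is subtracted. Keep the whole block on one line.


difference() { cube([3319, 125, 2662]); translate([1213, 0, 827]) cube([1280, 125, 1529]); }


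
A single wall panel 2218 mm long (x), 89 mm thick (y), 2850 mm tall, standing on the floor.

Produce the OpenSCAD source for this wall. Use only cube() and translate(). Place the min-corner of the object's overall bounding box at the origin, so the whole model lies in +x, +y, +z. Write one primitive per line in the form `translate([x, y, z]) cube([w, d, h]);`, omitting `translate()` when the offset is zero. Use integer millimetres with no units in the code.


cube([2218, 89, 2850]);


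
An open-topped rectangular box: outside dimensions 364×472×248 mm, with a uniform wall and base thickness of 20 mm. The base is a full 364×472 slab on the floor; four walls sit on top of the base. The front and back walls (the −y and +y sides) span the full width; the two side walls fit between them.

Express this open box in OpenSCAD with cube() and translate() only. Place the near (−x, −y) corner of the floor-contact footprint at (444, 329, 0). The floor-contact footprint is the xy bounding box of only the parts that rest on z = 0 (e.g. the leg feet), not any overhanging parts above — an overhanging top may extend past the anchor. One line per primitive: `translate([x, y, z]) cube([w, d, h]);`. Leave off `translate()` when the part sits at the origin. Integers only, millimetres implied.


translate([444, 329, 0]) cube([364, 472, 20]);
translate([444, 329, 20]) cube([364, 20, 228]);
translate([444, 781, 20]) cube([364, 20, 228]);
translate([444, 349, 20]) cube([20, 432, 228]);
translate([788, 349, 20]) cube([20, 432, 228]);


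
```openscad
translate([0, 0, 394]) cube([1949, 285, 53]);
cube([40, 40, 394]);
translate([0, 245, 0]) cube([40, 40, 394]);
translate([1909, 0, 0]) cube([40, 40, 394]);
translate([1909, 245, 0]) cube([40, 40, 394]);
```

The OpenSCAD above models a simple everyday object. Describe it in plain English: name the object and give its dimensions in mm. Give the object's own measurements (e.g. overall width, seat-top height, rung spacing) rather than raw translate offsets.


A long wooden bench with a 1949 mm (x) × 285 mm (y) seat, 53 mm thick, its top surface 447 mm above the floor. Four 40 mm square legs at the seat corners, flush with the edges, run from z = 0 to the seat underside.


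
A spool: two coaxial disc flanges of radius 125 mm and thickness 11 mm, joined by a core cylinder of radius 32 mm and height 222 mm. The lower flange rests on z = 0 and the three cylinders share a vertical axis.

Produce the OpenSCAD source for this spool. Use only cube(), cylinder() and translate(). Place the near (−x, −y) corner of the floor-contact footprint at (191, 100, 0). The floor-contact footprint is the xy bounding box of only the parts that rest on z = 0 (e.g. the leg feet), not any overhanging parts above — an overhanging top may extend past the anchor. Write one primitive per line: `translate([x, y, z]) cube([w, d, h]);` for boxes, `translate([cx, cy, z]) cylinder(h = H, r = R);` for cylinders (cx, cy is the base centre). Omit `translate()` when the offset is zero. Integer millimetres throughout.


translate([316, 225, 0]) cylinder(h = 11, r = 125);
translate([316, 225, 11]) cylinder(h = 222, r = 32);
translate([316, 225, 233]) cylinder(h = 11, r = 125);


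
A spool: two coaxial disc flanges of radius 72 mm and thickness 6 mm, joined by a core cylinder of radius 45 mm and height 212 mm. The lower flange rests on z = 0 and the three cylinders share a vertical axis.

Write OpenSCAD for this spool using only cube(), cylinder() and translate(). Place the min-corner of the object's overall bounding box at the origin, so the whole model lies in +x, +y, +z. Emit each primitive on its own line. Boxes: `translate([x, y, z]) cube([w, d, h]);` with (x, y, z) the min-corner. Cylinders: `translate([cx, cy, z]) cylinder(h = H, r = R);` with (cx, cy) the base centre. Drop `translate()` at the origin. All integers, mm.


translate([72, 72, 0]) cylinder(h = 6, r = 72);
translate([72, 72, 6]) cylinder(h = 212, r = 45);
translate([72, 72, 218]) cylinder(h = 6, r = 72);


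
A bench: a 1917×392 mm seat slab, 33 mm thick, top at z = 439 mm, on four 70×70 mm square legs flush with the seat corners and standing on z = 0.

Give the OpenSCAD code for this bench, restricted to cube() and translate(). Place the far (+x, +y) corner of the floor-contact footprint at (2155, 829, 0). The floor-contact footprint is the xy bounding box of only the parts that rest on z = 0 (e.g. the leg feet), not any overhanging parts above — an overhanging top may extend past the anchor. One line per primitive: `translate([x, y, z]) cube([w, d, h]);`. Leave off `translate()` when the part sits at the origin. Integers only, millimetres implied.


translate([238, 437, 406]) cube([1917, 392, 33]);
translate([238, 437, 0]) cube([70, 70, 406]);
translate([238, 759, 0]) cube([70, 70, 406]);
translate([2085, 437, 0]) cube([70, 70, 406]);
translate([2085, 759, 0]) cube([70, 70, 406]);


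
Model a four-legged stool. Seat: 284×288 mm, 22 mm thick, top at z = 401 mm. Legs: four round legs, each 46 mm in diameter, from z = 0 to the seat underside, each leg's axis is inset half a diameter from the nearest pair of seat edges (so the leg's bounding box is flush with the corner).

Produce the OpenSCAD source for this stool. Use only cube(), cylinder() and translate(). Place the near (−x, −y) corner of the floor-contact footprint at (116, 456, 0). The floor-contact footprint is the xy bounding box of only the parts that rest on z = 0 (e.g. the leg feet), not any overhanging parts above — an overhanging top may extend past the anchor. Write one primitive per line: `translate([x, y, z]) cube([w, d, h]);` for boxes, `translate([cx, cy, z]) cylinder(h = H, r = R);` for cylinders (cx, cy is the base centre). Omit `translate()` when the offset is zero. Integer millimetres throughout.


// leg_h = 401 - 22 = 379
translate([116, 456, 379]) cube([284, 288, 22]);
translate([139, 479, 0]) cylinder(h = 379, r = 23);
translate([377, 479, 0]) cylinder(h = 379, r = 23);
translate([139, 721, 0]) cylinder(h = 379, r = 23);
translate([377, 721, 0]) cylinder(h = 379, r = 23);


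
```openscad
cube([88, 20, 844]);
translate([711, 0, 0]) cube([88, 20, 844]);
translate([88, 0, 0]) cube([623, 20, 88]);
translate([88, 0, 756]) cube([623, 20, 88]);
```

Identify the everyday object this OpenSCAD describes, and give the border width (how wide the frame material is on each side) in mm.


A picture frame. The border width is 88 mm.

Four thin pieces enclosing a rectangular opening — a picture frame. The two full-height stiles are 844 mm tall; the top rail sits at z = 756 and is 88 mm tall, so the border above the opening is 844 − 756 = 88 mm, matching the stile x-width.


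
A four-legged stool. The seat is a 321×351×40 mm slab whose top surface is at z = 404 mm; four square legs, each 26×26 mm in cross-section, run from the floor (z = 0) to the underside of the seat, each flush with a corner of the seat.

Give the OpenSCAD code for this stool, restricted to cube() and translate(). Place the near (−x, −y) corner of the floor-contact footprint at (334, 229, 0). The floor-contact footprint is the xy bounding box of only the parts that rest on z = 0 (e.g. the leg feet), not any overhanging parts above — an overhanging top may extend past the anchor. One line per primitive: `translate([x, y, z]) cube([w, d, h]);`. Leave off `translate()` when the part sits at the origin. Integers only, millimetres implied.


translate([334, 229, 364]) cube([321, 351, 40]);
translate([334, 229, 0]) cube([26, 26, 364]);
translate([629, 229, 0]) cube([26, 26, 364]);
translate([334, 554, 0]) cube([26, 26, 364]);
translate([629, 554, 0]) cube([26, 26, 364]);


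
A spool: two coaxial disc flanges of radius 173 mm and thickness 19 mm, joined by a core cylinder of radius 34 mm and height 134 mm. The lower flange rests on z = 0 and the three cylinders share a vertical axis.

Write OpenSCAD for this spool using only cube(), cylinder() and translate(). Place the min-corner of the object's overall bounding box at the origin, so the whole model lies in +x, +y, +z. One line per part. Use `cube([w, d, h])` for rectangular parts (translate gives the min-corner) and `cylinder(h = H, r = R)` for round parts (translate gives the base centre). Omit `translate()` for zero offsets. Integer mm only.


translate([173, 173, 0]) cylinder(h = 19, r = 173);
translate([173, 173, 19]) cylinder(h = 134, r = 34);
translate([173, 173, 153]) cylinder(h = 19, r = 173);


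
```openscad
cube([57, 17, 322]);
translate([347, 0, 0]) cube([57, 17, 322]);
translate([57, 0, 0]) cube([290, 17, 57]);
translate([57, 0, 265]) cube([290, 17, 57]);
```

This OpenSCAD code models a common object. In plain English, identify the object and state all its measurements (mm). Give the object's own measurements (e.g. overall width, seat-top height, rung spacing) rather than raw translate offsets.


A rectangular picture frame lying in the x–z plane (depth along y). The opening is 290 mm wide (x) by 208 mm tall (z), surrounded by a border 57 mm wide on all four sides. The frame is 17 mm deep and is made of two full-height vertical stiles with two horizontal rails fitted between them.


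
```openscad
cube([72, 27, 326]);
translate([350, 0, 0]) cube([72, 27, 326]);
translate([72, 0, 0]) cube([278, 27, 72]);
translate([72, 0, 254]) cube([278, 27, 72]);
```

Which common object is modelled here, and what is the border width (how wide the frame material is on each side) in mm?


A picture frame. The border width is 72 mm.

Four thin pieces enclosing a rectangular opening — a picture frame. The two full-height stiles are 326 mm tall; the top rail sits at z = 254 and is 72 mm tall, so the border above the opening is 326 − 254 = 72 mm, matching the stile x-width.


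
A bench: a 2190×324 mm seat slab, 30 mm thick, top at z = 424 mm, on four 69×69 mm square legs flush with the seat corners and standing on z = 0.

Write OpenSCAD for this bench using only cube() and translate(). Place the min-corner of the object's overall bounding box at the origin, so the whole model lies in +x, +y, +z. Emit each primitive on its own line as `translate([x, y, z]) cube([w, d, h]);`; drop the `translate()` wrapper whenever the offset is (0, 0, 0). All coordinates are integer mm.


translate([0, 0, 394]) cube([2190, 324, 30]);
cube([69, 69, 394]);
translate([0, 255, 0]) cube([69, 69, 394]);
translate([2121, 0, 0]) cube([69, 69, 394]);
translate([2121, 255, 0]) cube([69, 69, 394]);


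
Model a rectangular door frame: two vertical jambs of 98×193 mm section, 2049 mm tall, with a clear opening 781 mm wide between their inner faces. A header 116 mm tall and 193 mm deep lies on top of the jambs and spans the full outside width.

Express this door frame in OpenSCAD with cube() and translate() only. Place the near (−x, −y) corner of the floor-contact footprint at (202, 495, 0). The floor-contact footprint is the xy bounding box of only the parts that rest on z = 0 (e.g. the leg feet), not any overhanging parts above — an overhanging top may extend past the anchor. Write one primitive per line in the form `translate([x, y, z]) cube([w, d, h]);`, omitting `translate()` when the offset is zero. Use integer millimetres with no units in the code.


translate([202, 495, 0]) cube([98, 193, 2049]);
translate([1081, 495, 0]) cube([98, 193, 2049]);
translate([202, 495, 2049]) cube([977, 193, 116]);


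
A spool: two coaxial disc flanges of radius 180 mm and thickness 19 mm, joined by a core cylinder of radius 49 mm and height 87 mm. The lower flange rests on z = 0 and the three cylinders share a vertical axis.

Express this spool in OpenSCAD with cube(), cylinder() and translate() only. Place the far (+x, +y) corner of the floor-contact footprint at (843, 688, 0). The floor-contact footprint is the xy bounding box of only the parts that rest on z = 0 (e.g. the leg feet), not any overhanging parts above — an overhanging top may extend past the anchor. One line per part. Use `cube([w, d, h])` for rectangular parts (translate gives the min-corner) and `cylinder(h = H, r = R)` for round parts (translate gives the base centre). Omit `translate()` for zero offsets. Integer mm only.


translate([663, 508, 0]) cylinder(h = 19, r = 180);
translate([663, 508, 19]) cylinder(h = 87, r = 49);
translate([663, 508, 106]) cylinder(h = 19, r = 180);


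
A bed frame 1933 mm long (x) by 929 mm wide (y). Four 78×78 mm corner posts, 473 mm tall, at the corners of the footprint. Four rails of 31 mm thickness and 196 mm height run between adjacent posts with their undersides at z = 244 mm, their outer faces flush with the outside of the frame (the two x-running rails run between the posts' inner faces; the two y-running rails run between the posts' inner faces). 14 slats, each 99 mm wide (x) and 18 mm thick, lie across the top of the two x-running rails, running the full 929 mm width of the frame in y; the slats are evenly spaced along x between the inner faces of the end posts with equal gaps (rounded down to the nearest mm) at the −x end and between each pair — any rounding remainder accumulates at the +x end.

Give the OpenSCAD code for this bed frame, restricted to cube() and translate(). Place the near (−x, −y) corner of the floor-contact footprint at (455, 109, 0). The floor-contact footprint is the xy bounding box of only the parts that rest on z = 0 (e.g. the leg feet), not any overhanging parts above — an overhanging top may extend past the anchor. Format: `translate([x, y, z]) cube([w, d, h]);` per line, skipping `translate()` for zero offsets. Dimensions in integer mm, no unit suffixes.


translate([455, 109, 0]) cube([78, 78, 473]);
translate([455, 960, 0]) cube([78, 78, 473]);
translate([2310, 109, 0]) cube([78, 78, 473]);
translate([2310, 960, 0]) cube([78, 78, 473]);
translate([533, 109, 244]) cube([1777, 31, 196]);
translate([533, 1007, 244]) cube([1777, 31, 196]);
translate([455, 187, 244]) cube([31, 773, 196]);
translate([2357, 187, 244]) cube([31, 773, 196]);
translate([559, 109, 440]) cube([99, 929, 18]);
translate([684, 109, 440]) cube([99, 929, 18]);
translate([809, 109, 440]) cube([99, 929, 18]);
translate([934, 109, 440]) cube([99, 929, 18]);
translate([1059, 109, 440]) cube([99, 929, 18]);
translate([1184, 109, 440]) cube([99, 929, 18]);
translate([1309, 109, 440]) cube([99, 929, 18]);
translate([1434, 109, 440]) cube([99, 929, 18]);
translate([1559, 109, 440]) cube([99, 929, 18]);
translate([1684, 109, 440]) cube([99, 929, 18]);
translate([1809, 109, 440]) cube([99, 929, 18]);
translate([1934, 109, 440]) cube([99, 929, 18]);
translate([2059, 109, 440]) cube([99, 929, 18]);
translate([2184, 109, 440]) cube([99, 929, 18]);


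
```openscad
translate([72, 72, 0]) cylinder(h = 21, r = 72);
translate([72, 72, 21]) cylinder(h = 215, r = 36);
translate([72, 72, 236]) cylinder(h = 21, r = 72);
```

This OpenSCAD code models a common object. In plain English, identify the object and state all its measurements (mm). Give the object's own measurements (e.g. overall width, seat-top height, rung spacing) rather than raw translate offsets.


A spool: two coaxial disc flanges of radius 72 mm and thickness 21 mm, joined by a core cylinder of radius 36 mm and height 215 mm. The lower flange rests on z = 0 and the three cylinders share a vertical axis.


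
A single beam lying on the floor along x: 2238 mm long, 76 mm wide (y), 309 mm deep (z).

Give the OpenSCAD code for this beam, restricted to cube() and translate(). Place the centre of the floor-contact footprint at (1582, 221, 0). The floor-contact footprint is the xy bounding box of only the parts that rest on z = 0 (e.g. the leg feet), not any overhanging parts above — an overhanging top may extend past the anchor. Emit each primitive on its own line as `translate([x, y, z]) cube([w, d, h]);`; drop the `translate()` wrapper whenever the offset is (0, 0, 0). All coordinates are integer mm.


translate([463, 183, 0]) cube([2238, 76, 309]);


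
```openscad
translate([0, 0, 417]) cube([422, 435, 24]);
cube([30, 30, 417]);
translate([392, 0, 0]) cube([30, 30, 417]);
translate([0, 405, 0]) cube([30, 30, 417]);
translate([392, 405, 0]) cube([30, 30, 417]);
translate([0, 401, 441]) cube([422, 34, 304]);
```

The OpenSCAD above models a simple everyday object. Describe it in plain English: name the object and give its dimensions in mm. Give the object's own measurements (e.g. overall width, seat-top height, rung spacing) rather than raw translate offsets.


A chair. The seat is a 422×435×24 mm slab with its top at z = 441 mm, on four 30×30 mm corner legs (flush with the seat edges, standing on z = 0). A flat backrest 34 mm thick, 304 mm tall, spans the full seat width and rises from the seat top along its +y edge, rear face flush with the rear of the seat.


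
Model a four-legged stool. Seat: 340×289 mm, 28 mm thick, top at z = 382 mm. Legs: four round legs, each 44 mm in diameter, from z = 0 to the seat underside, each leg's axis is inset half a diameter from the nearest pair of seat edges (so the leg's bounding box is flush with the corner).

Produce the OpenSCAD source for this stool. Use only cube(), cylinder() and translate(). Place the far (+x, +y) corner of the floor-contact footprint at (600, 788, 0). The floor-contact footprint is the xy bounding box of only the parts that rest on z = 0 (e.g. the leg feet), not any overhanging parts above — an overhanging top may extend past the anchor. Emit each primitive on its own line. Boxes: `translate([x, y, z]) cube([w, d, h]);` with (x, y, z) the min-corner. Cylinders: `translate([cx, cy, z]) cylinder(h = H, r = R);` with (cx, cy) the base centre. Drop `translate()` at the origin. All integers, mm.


translate([260, 499, 354]) cube([340, 289, 28]);
translate([282, 521, 0]) cylinder(h = 354, r = 22);
translate([578, 521, 0]) cylinder(h = 354, r = 22);
translate([282, 766, 0]) cylinder(h = 354, r = 22);
translate([578, 766, 0]) cylinder(h = 354, r = 22);


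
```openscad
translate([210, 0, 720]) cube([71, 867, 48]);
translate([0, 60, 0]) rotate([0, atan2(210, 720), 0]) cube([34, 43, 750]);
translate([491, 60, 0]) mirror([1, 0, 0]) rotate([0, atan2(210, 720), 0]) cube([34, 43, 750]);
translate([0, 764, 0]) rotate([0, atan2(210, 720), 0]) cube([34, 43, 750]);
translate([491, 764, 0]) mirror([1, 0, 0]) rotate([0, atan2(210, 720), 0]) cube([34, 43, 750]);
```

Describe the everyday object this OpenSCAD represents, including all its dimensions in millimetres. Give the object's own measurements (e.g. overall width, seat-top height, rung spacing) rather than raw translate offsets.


A sawhorse. A 71×867×48 mm beam (x, y, z) sits on two A-frame leg pairs. Each pair is two raked legs of 34×43 mm section (43 mm along y) splaying symmetrically in x. Each leg rises 720 mm vertically over 210 mm of horizontal reach and is 750 mm long along its own axis. Every leg's outer bottom edge rests on the floor and its outer top edge meets a bottom edge of the beam — the left legs (tilting toward +x) meet the beam's −x bottom edge, the right legs (their mirror images, tilting toward −x) meet its +x bottom edge — so the leg tops tuck under the beam, the beam's underside is 720 mm above the floor, and the feet are 491 mm apart outside-to-outside with the beam centred between them. The two leg pairs are set in 60 mm from either end of the beam.


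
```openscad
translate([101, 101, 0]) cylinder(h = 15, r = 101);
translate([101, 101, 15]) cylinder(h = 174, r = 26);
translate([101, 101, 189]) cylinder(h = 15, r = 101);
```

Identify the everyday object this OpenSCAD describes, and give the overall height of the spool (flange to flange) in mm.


A spool. The overall height is 204 mm.

Three coaxial cylinders, large–small–large — a spool. Two 15 mm flanges and a 174 mm core give 15 + 174 + 15 = 204 mm.


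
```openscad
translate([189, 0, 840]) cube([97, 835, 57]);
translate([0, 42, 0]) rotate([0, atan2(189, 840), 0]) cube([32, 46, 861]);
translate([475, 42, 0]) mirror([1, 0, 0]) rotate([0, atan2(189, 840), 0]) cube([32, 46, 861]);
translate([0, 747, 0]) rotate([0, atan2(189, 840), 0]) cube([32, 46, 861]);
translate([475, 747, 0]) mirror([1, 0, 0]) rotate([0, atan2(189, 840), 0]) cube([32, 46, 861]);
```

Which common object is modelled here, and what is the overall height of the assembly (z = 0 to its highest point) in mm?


A sawhorse. The overall height is 897 mm.

A beam across two mirrored pairs of raked legs — a sawhorse. The beam's underside is at z = 840 (matching the legs' vertical rise in atan2(189, 840)) and the beam is 57 mm tall, so its top is at 840 + 57 = 897 mm. The raked legs top out at the beam's underside, so that is the highest point.


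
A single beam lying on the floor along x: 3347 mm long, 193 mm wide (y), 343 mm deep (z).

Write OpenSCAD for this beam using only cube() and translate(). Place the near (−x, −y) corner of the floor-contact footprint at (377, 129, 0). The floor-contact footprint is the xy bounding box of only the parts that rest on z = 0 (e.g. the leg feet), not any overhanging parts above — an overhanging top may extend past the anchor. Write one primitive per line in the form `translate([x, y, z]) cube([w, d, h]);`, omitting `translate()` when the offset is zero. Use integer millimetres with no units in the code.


translate([377, 129, 0]) cube([3347, 193, 343]);


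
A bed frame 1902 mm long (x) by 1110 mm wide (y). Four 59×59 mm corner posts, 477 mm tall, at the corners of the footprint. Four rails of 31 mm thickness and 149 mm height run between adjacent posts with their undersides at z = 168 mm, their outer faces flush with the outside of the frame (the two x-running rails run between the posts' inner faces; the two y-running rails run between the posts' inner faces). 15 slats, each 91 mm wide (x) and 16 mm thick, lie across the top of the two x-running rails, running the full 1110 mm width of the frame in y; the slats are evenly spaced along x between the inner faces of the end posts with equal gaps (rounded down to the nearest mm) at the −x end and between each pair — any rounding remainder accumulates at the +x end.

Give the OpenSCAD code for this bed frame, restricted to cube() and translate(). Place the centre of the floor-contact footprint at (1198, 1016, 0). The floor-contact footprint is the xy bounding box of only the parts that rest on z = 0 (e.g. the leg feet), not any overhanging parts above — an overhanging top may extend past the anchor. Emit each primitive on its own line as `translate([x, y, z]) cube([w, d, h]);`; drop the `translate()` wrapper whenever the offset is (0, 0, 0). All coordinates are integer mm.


// slat z = rail_z + rail_h = 168 + 149 = 317
// slat gap = ⌊(1784 − 15·91) / 16⌋ = 26
translate([247, 461, 0]) cube([59, 59, 477]);
translate([247, 1512, 0]) cube([59, 59, 477]);
translate([2090, 461, 0]) cube([59, 59, 477]);
translate([2090, 1512, 0]) cube([59, 59, 477]);
translate([306, 461, 168]) cube([1784, 31, 149]);
translate([306, 1540, 168]) cube([1784, 31, 149]);
translate([247, 520, 168]) cube([31, 992, 149]);
translate([2118, 520, 168]) cube([31, 992, 149]);
translate([332, 461, 317]) cube([91, 1110, 16]);
translate([449, 461, 317]) cube([91, 1110, 16]);
translate([566, 461, 317]) cube([91, 1110, 16]);
translate([683, 461, 317]) cube([91, 1110, 16]);
translate([800, 461, 317]) cube([91, 1110, 16]);
translate([917, 461, 317]) cube([91, 1110, 16]);
translate([1034, 461, 317]) cube([91, 1110, 16]);
translate([1151, 461, 317]) cube([91, 1110, 16]);
translate([1268, 461, 317]) cube([91, 1110, 16]);
translate([1385, 461, 317]) cube([91, 1110, 16]);
translate([1502, 461, 317]) cube([91, 1110, 16]);
translate([1619, 461, 317]) cube([91, 1110, 16]);
translate([1736, 461, 317]) cube([91, 1110, 16]);
translate([1853, 461, 317]) cube([91, 1110, 16]);
translate([1970, 461, 317]) cube([91, 1110, 16]);


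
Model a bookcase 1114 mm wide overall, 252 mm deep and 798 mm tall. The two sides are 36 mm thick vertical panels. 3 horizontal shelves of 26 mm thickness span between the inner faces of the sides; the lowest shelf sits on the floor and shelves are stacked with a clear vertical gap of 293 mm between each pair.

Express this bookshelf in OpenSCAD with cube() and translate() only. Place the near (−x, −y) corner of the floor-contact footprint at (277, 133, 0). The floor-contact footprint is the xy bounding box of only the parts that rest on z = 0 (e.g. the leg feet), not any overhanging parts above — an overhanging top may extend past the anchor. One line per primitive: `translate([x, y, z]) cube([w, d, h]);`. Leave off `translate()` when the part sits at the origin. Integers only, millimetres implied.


translate([277, 133, 0]) cube([36, 252, 798]);
translate([1355, 133, 0]) cube([36, 252, 798]);
translate([313, 133, 0]) cube([1042, 252, 26]);
translate([313, 133, 319]) cube([1042, 252, 26]);
translate([313, 133, 638]) cube([1042, 252, 26]);


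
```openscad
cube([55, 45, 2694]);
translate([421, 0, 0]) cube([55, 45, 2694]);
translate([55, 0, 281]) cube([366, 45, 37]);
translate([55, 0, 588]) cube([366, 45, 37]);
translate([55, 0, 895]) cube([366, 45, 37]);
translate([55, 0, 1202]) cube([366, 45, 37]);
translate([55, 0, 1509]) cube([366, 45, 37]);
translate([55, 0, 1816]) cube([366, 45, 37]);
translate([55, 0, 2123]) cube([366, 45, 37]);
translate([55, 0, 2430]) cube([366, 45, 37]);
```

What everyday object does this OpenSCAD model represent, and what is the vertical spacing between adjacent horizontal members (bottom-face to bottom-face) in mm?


A ladder. The rung spacing is 307 mm.

Two tall 55×45 posts with 8 short bars between them — a ladder. Adjacent rungs sit at z = 281 and z = 588, so the spacing is 588 − 281 = 307 mm.


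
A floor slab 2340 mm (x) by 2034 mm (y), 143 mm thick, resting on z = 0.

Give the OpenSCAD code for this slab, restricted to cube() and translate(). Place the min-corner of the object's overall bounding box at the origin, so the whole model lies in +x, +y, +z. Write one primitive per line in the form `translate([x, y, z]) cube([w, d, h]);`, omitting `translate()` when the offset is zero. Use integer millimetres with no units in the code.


cube([2340, 2034, 143]);


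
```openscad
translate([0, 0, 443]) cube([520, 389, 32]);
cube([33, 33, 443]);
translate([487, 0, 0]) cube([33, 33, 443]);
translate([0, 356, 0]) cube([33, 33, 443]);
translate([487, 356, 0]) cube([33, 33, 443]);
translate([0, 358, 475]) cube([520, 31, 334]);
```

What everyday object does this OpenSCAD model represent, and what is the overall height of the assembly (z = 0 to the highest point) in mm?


A chair. The overall height is 809 mm.

A slab on four corner posts with a tall panel at the back — a chair. The seat slab sits at z = 443 with thickness 32, and the 334 mm backrest starts at the seat top, so the overall height is 443 + 32 + 334 = 809 mm.


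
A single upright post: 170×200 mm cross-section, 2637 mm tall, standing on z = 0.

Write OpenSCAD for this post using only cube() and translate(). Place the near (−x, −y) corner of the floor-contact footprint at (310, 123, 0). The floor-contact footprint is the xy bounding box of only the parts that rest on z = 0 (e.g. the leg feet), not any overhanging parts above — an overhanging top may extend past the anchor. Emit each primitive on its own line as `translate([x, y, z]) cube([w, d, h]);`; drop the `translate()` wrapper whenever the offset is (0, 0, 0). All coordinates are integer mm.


translate([310, 123, 0]) cube([170, 200, 2637]);


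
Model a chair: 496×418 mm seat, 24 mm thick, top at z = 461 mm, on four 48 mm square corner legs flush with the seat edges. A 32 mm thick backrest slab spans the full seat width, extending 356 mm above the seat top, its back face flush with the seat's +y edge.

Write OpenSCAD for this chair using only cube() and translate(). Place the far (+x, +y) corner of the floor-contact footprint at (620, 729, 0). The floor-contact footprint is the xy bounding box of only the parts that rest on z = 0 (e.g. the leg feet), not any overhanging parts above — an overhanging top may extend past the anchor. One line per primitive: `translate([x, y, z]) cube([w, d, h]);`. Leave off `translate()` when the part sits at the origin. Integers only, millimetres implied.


translate([124, 311, 437]) cube([496, 418, 24]);
translate([124, 311, 0]) cube([48, 48, 437]);
translate([572, 311, 0]) cube([48, 48, 437]);
translate([124, 681, 0]) cube([48, 48, 437]);
translate([572, 681, 0]) cube([48, 48, 437]);
translate([124, 697, 461]) cube([496, 32, 356]);


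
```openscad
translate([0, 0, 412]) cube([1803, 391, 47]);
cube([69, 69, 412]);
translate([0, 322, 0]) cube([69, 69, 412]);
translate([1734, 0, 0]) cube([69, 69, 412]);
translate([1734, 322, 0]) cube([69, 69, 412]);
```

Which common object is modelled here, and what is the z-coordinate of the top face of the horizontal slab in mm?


A bench. The seat-top height is 459 mm.

A long slab on four corner posts — a bench. The slab sits at z = 412 with thickness 47, so the top is 412 + 47 = 459 mm.


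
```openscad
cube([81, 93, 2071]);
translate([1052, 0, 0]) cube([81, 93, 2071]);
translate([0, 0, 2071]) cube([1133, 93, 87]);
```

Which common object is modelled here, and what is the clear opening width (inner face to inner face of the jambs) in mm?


A door frame. The clear opening width is 971 mm.

Two 2071 mm tall posts with a header on top — a door frame. The left jamb is 81 mm wide at x = 0; the right jamb starts at x = 1052. The clear opening is 1052 − 81 = 971 mm.


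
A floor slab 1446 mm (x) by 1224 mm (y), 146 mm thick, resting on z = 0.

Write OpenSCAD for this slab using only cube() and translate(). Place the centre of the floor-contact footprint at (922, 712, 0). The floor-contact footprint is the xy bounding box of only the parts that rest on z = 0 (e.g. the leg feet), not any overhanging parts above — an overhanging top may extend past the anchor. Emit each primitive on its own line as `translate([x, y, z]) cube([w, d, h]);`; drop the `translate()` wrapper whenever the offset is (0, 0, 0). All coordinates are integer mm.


translate([199, 100, 0]) cube([1446, 1224, 146]);


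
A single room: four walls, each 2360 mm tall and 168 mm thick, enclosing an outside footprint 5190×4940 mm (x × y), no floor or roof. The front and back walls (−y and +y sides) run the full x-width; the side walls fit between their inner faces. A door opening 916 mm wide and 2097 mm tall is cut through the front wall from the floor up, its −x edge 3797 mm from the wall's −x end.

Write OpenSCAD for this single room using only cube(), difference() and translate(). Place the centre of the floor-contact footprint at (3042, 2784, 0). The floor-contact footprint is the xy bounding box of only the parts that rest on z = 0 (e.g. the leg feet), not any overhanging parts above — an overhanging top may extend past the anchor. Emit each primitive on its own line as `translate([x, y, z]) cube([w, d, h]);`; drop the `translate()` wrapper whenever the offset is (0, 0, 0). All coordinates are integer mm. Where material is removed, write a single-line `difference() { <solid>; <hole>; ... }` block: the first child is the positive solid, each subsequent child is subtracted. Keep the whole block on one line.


difference() { translate([447, 314, 0]) cube([5190, 168, 2360]); translate([4244, 314, 0]) cube([916, 168, 2097]); }
translate([447, 5086, 0]) cube([5190, 168, 2360]);
translate([447, 482, 0]) cube([168, 4604, 2360]);
translate([5469, 482, 0]) cube([168, 4604, 2360]);


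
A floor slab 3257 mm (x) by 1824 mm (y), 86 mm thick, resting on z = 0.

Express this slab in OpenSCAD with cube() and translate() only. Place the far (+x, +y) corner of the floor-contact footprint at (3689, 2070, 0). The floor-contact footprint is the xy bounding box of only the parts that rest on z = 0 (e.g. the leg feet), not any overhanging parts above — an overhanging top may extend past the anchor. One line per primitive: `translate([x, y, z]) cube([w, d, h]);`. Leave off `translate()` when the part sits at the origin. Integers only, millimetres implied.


translate([432, 246, 0]) cube([3257, 1824, 86]);


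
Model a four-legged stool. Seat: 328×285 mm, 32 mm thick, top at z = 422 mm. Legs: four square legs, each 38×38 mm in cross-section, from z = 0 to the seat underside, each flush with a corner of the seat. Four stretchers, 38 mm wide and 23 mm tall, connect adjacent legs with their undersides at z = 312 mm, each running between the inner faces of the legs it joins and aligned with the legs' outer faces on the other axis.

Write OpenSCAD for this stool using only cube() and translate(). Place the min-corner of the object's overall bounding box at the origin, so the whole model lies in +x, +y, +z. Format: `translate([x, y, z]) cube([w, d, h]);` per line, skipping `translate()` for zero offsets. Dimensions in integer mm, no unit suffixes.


translate([0, 0, 390]) cube([328, 285, 32]);
cube([38, 38, 390]);
translate([290, 0, 0]) cube([38, 38, 390]);
translate([0, 247, 0]) cube([38, 38, 390]);
translate([290, 247, 0]) cube([38, 38, 390]);
translate([38, 0, 312]) cube([252, 38, 23]);
translate([38, 247, 312]) cube([252, 38, 23]);
translate([0, 38, 312]) cube([38, 209, 23]);
translate([290, 38, 312]) cube([38, 209, 23]);


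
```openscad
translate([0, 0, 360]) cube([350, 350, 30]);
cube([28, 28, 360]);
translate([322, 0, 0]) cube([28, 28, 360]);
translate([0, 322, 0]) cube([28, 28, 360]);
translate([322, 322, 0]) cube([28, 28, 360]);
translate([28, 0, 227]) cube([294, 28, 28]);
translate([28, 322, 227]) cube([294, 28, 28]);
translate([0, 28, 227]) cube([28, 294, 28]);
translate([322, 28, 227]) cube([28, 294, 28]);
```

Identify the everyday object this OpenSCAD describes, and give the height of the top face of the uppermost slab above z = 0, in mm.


A stool. The seat height is 390 mm.

A 350×350×30 slab at z = 360 on four corner posts — a stool. The seat top is 360 + 30 = 390 mm.
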